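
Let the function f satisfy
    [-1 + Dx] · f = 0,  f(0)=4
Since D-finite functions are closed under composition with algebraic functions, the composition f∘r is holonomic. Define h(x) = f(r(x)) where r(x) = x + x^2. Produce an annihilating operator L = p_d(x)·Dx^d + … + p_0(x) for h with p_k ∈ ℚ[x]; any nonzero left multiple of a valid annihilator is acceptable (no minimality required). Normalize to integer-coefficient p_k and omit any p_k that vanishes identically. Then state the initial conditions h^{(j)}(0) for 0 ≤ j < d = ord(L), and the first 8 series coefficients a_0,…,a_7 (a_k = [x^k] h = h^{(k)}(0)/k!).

L = (-1 - 2·x) + Dx  (order 1).
h: a_k = 4, 4, 6, 14/3, 25/6, 27/10, 331/180, 1303/1260, …
ICs: h(0) = 4.

f: a_k = 4, 4, 2, 2/3, 1/6, 1/30, 1/180, 1/1260, …
h₀=f(r): pull back L_f along r ⇒ L₀.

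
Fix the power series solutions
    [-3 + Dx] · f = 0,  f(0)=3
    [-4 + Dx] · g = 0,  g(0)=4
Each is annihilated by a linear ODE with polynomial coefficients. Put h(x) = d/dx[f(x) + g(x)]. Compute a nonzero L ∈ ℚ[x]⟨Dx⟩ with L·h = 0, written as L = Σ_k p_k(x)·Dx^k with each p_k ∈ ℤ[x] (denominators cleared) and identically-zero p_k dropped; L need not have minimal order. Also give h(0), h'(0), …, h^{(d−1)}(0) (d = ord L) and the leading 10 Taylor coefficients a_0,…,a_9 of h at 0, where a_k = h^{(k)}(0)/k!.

f: a_k = 3, 9, 27/2, 27/2, 81/8, 243/40, 243/80, 729/560, 2187/4480, 729/4480, …
g: a_k = 4, 16, 32, 128/3, 128/3, 512/15, 1024/45, 4096/315, 2048/315, 8192/2835, …
L₀ := lclm(L_f,L_g); ord L₀ ≤ 1+1.
h₀' ⇒ L via d/dx closure of L₀.
L = 12 - 7·Dx + Dx^2  (order 2).
h: a_k = 25, 91, 337/2, 1267/6, 4825/24, 18571/120, 72097/720, 40261/720, 221525/8064, 624493/51840, …
ICs: h(0) = 25, h′(0) = 91.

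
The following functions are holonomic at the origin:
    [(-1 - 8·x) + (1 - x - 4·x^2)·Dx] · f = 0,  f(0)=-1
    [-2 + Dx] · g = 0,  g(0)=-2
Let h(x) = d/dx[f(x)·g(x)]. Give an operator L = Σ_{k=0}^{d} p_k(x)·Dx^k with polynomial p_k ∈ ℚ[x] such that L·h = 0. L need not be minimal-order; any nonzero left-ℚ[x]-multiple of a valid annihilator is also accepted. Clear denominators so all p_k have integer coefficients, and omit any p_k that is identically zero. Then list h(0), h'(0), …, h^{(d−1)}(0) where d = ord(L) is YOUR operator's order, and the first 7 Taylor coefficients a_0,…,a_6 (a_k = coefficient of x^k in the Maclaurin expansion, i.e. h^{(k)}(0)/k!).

f: a_k = -1, -1, -5, -9, -29, -65, -181, …
g: a_k = -2, -4, -4, -8/3, -4/3, -8/15, -8/45, …
Sym-product of L_f,L_g gives L₀ (≤ ord 1).
Differentiate: ansatz ord ≤ ord L₀ ⇒ L.
L = (18 + 44·x + 20·x^2 - 96·x^3 + 64·x^4) + (-3 - 3·x + 26·x^2 + 16·x^3 - 32·x^4)·Dx  (order 1).
h: a_k = 6, 36, 134, 472, 1486, 69244/15, 68538/5, …
ICs: h(0) = 6.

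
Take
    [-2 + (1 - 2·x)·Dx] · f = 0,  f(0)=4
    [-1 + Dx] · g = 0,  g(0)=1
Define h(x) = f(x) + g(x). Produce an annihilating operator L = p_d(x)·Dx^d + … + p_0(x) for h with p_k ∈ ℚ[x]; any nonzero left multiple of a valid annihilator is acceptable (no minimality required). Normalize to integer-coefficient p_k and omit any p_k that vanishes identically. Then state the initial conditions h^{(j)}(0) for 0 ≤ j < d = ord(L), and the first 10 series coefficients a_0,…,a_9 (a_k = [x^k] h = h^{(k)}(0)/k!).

L = (-6 - 4·x) + (7 + 4·x - 4·x^2)·Dx + (-1 + 4·x^2)·Dx^2  (order 2).
h: a_k = 5, 9, 33/2, 193/6, 1537/24, 15361/120, 184321/720, 2580481/5040, 41287681/40320, 743178241/362880, …
ICs: h(0) = 5, h′(0) = 9.

f: a_k = 4, 8, 16, 32, 64, 128, 256, 512, 1024, 2048, …
g: a_k = 1, 1, 1/2, 1/6, 1/24, 1/120, 1/720, 1/5040, 1/40320, 1/362880, …
h₀=f+g: left-lcm gives L₀, ord ≤ 2.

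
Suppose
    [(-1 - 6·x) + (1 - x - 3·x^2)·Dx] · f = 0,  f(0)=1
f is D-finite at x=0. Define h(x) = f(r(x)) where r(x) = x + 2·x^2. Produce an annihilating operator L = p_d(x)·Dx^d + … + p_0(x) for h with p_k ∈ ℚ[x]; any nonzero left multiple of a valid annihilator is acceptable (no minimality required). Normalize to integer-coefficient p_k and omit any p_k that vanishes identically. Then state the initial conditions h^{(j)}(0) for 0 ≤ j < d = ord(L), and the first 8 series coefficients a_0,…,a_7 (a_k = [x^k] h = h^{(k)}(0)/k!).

L = (1 + 10·x + 36·x^2 + 48·x^3) + (-1 + x + 5·x^2 + 12·x^3 + 12·x^4)·Dx  (order 1).
h: a_k = 1, 1, 6, 23, 77, 276, 1009, 3589, …
ICs: h(0) = 1.

f: a_k = 1, 1, 4, 7, 19, 40, 97, 217, …
Change of var in L_f (x↦r) gives L₀.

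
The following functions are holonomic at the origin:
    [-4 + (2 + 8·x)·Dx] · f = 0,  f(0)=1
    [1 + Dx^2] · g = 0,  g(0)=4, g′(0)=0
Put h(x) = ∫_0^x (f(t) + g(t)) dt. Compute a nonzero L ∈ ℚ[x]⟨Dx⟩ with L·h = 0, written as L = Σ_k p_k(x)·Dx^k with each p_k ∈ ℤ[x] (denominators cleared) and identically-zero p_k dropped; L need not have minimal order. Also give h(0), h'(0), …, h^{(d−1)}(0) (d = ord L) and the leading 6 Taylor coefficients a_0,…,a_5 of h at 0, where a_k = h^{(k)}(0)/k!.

f: a_k = 1, 2, -2, 4, -10, 28, …
g: a_k = 4, 0, -2, 0, 1/6, 0, …
f+g: L₀ = lclm(L_f,L_g), ord ≤ 1+2.
h=∫₀ˣh₀: take L = L₀·Dx.
L = (-26 - 16·x - 32·x^2)·Dx + (-3 - 4·x + 48·x^2 + 64·x^3)·Dx^2 + (-26 - 16·x - 32·x^2)·Dx^3 + (-3 - 4·x + 48·x^2 + 64·x^3)·Dx^4  (order 4).
h: a_k = 0, 5, 1, -4/3, 1, -59/30, …
ICs: h(0) = 0, h′(0) = 5, h′′(0) = 2, h′′′(0) = -8.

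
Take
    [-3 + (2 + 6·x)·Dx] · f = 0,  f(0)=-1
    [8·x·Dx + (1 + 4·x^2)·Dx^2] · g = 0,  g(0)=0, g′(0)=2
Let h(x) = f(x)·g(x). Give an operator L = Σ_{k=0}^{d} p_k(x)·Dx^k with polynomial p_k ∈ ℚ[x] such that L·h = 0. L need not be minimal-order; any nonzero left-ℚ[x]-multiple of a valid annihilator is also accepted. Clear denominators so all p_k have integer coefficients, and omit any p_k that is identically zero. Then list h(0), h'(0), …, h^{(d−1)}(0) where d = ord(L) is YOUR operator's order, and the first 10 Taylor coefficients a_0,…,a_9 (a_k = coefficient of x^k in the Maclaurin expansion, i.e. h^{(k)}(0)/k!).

f: a_k = -1, -3/2, 9/8, -27/16, 405/128, -1701/256, 15309/1024, -72171/2048, 2814669/32768, -14073345/65536, …
g: a_k = 0, 2, 0, -8/3, 0, 32/5, 0, -128/7, 0, 512/9, …
h₀=f·g: eliminate ⇒ L₀, order ≤ 1·2.
L = (27 - 48·x - 36·x^2) + (-12 - 4·x + 144·x^2 + 144·x^3)·Dx + (4 + 24·x + 52·x^2 + 96·x^3 + 144·x^4)·Dx^2  (order 2).
h: a_k = 0, -2, -3, 59/12, 5/8, -983/320, -11769/640, 841319/17920, -1294977/35840, 77121523/1032192, …
ICs: h(0) = 0, h′(0) = -2.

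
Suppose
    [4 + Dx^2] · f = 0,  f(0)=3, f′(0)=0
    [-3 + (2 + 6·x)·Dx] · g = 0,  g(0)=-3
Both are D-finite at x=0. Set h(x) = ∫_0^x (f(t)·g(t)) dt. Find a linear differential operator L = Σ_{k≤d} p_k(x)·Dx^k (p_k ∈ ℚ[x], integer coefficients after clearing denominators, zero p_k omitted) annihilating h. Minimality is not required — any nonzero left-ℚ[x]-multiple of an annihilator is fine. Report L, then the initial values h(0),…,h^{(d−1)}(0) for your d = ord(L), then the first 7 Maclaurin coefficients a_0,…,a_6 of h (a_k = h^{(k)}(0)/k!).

L = (43 + 96·x + 144·x^2)·Dx + (-12 - 36·x)·Dx^2 + (4 + 24·x + 36·x^2)·Dx^3  (order 3).
h: a_k = 0, -9, -27/4, 75/8, 189/64, 57/128, -3279/512, …
ICs: h(0) = 0, h′(0) = -9, h′′(0) = -27/2.

f: a_k = 3, 0, -6, 0, 2, 0, -4/15, …
g: a_k = -3, -9/2, 27/8, -81/16, 1215/128, -5103/256, 45927/1024, …
Product ⇒ symmetric product L₀, ord ≤ 2.
Integrate: L := L₀·Dx.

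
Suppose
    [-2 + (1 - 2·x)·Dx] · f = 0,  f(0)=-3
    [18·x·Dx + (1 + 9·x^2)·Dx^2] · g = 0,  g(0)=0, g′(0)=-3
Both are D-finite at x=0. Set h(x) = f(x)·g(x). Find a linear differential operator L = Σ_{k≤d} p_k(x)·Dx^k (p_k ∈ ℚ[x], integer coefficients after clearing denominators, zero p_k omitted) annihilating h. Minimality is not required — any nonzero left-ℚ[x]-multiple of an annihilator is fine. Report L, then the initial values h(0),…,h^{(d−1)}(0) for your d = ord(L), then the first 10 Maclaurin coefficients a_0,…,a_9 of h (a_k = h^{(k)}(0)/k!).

f: a_k = -3, -6, -12, -24, -48, -96, -192, -384, -768, -1536, …
g: a_k = 0, -3, 0, 9, 0, -243/5, 0, 2187/7, 0, -2187, …
h₀=f·g: eliminate ⇒ L₀, order ≤ 1·2.
L = 36·x + (4 - 18·x + 72·x^2)·Dx + (-1 + 2·x - 9·x^2 + 18·x^3)·Dx^2  (order 2).
h: a_k = 0, 9, 18, 9, 18, 909/5, 1818/5, -7353/35, -14706/35, 200223/35, …
ICs: h(0) = 0, h′(0) = 9.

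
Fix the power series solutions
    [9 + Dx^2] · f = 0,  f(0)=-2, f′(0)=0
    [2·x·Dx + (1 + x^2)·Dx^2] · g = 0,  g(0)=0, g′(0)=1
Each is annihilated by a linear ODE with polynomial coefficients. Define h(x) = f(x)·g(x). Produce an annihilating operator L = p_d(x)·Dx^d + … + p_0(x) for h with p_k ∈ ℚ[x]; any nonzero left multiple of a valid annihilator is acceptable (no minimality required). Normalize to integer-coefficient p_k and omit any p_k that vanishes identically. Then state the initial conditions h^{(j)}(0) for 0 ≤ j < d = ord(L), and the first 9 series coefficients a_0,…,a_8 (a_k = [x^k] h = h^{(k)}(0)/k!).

f: a_k = -2, 0, 9, 0, -27/4, 0, 81/40, 0, -729/2240, …
g: a_k = 0, 1, 0, -1/3, 0, 1/5, 0, -1/7, 0, …
h₀=f·g: eliminate ⇒ L₀, order ≤ 2·2.
L = (1170 + 3834·x^2 + 4779·x^4 + 2916·x^6 + 729·x^8) + (396·x + 1044·x^3 + 972·x^5 + 324·x^7)·Dx + (220 + 768·x^2 + 1026·x^4 + 648·x^6 + 162·x^8)·Dx^2 + (44·x + 116·x^3 + 108·x^5 + 36·x^7)·Dx^3 + (10 + 38·x^2 + 55·x^4 + 36·x^6 + 9·x^8)·Dx^4  (order 4).
h: a_k = 0, -2, 0, 29/3, 0, -203/20, 0, 1781/280, 0, …
ICs: h(0) = 0, h′(0) = -2, h′′(0) = 0, h′′′(0) = 58.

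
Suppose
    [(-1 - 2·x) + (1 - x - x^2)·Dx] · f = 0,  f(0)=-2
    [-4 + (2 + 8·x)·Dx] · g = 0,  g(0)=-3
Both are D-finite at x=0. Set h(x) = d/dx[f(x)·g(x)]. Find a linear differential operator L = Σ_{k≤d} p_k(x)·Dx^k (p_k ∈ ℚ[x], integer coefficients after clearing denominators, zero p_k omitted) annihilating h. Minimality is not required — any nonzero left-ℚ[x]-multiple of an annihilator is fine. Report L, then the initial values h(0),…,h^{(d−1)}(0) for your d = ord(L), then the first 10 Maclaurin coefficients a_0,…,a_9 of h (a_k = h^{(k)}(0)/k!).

L = (4 + 66·x + 126·x^2 + 80·x^3 + 60·x^4) + (-3 - 13·x - 3·x^2 + 14·x^3 + 46·x^4 + 24·x^5)·Dx  (order 1).
h: a_k = 18, 24, 162, 24, 1140, -1620, 10794, -31008, 133434, -473940, …
ICs: h(0) = 18.

f: a_k = -2, -2, -4, -6, -10, -16, -26, -42, -68, -110, …
g: a_k = -3, -6, 6, -12, 30, -84, 252, -792, 2574, -8580, …
L₀ := L_f ⊗_s L_g (sym. prod.), ord ≤ 1.
Differentiate: ansatz ord ≤ ord L₀ ⇒ L.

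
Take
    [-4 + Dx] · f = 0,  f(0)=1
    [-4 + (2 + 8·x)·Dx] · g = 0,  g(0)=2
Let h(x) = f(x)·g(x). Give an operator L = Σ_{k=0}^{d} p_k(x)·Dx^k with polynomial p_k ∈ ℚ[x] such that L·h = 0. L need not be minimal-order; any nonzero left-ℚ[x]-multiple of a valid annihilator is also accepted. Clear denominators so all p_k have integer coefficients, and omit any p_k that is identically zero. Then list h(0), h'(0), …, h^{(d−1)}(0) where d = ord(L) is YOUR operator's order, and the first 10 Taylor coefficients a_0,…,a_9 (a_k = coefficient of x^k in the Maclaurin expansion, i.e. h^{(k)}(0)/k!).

L = (-6 - 16·x) + (1 + 4·x)·Dx  (order 1).
h: a_k = 2, 12, 28, 136/3, 44, 856/15, -712/45, 17968/105, -158204/315, 710824/405, …
ICs: h(0) = 2.

f: a_k = 1, 4, 8, 32/3, 32/3, 128/15, 256/45, 1024/315, 512/315, 2048/2835, …
g: a_k = 2, 4, -4, 8, -20, 56, -168, 528, -1716, 5720, …
Sym-product of L_f,L_g gives L₀ (≤ ord 1).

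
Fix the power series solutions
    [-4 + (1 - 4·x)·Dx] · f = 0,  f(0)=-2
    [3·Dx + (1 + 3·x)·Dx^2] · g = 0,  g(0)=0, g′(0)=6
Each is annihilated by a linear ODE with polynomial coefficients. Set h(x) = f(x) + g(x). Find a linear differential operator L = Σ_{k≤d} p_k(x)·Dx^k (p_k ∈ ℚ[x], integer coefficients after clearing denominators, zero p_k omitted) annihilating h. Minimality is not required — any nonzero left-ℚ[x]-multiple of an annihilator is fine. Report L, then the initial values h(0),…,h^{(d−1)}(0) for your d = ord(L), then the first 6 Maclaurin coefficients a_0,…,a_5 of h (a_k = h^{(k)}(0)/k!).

f: a_k = -2, -8, -32, -128, -512, -2048, …
g: a_k = 0, 6, -9, 18, -81/2, 486/5, …
Weyl lclm of L_f,L_g ⇒ L₀ (ord ≤ 3).
L = (432 + 288·x)·Dx + (78 + 720·x + 576·x^2)·Dx^2 + (-11 - x + 144·x^2 + 144·x^3)·Dx^3  (order 3).
h: a_k = -2, -2, -41, -110, -1105/2, -9754/5, …
ICs: h(0) = -2, h′(0) = -2, h′′(0) = -82.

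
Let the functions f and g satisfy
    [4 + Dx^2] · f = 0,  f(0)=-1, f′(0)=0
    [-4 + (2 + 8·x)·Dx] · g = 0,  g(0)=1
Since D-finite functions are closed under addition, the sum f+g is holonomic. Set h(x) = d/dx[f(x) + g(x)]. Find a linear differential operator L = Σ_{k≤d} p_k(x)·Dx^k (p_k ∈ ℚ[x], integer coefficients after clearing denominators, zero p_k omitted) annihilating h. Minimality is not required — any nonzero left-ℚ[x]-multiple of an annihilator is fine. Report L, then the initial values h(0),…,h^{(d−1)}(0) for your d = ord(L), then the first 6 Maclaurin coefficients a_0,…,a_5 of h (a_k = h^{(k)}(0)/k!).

L = (-32 - 16·x - 32·x^2) + (-4 - 24·x - 48·x^2 - 64·x^3)·Dx + (-8 - 4·x - 8·x^2)·Dx^2 + (-1 - 6·x - 12·x^2 - 16·x^3)·Dx^3  (order 3).
h: a_k = 2, 0, 12, -128/3, 140, -7552/15, …
ICs: h(0) = 2, h′(0) = 0, h′′(0) = 24.

f: a_k = -1, 0, 2, 0, -2/3, 0, …
g: a_k = 1, 2, -2, 4, -10, 28, …
L₀ := lclm(L_f,L_g); ord L₀ ≤ 2+1.
h=h₀': d/dx-closure on L₀ ⇒ L.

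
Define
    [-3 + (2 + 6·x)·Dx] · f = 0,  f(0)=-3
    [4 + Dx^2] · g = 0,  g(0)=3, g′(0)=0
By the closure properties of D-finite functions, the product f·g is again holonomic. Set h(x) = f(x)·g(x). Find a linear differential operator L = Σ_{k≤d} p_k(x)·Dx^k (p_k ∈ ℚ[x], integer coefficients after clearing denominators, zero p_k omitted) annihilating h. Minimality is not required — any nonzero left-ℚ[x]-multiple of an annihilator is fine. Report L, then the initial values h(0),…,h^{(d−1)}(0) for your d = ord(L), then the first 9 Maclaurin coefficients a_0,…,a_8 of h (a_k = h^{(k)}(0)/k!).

L = (43 + 96·x + 144·x^2) + (-12 - 36·x)·Dx + (4 + 24·x + 36·x^2)·Dx^2  (order 2).
h: a_k = -9, -27/2, 225/8, 189/16, 285/128, -9837/256, 435961/5120, -2114367/10240, 598666367/1146880, …
ICs: h(0) = -9, h′(0) = -27/2.

f: a_k = -3, -9/2, 27/8, -81/16, 1215/128, -5103/256, 45927/1024, -216513/2048, 8444007/32768, …
g: a_k = 3, 0, -6, 0, 2, 0, -4/15, 0, 2/105, …
f·g: L₀ = L_f ⊗_s L_g, ord ≤ 1·2.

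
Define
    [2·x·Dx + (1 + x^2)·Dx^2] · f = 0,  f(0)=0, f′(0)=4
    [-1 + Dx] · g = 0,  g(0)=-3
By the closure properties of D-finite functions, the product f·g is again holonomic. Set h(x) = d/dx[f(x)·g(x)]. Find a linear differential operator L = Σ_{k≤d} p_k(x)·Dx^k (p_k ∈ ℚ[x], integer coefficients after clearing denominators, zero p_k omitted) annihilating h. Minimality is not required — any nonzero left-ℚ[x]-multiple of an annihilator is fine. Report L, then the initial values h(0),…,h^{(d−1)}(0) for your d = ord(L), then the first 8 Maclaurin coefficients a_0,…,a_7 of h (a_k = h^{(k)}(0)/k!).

f: a_k = 0, 4, 0, -4/3, 0, 4/5, 0, -4/7, …
g: a_k = -3, -3, -3/2, -1/2, -1/8, -1/40, -1/240, -1/1680, …
Sym-product of L_f,L_g gives L₀ (≤ ord 2).
Derive L from L₀ (diff closure).
L = (1 + 5·x - 3·x^2 + x^3) + (-6·x + 4·x^2 - 2·x^3)·Dx + (-1 + x - x^2 + x^3)·Dx^2  (order 2).
h: a_k = -12, -24, -6, 8, -9/2, -11, 93/20, 226/21, …
ICs: h(0) = -12, h′(0) = -24.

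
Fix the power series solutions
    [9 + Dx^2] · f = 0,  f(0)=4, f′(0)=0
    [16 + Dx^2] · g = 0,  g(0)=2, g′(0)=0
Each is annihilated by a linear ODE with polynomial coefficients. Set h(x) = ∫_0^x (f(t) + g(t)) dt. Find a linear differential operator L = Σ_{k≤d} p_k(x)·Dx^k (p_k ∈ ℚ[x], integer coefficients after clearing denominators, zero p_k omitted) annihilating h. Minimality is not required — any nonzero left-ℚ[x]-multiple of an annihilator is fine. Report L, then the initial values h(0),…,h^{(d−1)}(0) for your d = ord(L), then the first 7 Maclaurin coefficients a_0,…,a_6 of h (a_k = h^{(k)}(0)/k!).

f: a_k = 4, 0, -18, 0, 27/2, 0, -81/20, …
g: a_k = 2, 0, -16, 0, 64/3, 0, -512/45, …
Weyl lclm of L_f,L_g ⇒ L₀ (ord ≤ 4).
h=∫h₀ ⇒ L = L₀·Dx.
L = 144·Dx + 25·Dx^3 + Dx^5  (order 5).
h: a_k = 0, 6, 0, -34/3, 0, 209/30, 0, …
ICs: h(0) = 0, h′(0) = 6, h′′(0) = 0, h′′′(0) = -68, h′′′′(0) = 0.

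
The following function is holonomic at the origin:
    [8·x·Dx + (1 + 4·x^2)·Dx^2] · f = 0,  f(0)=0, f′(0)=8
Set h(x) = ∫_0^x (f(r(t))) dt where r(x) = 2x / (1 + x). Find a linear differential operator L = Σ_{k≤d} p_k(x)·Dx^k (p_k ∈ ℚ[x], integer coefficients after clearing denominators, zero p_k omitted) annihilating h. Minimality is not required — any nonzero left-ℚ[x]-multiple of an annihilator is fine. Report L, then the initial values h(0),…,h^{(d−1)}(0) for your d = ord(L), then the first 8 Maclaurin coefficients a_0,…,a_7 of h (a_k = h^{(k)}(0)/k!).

f: a_k = 0, 8, 0, -32/3, 0, 128/5, 0, -512/7, …
L₀ from L_f via x↦r, Dx↦r'^{-1}Dx.
∫: right-multiply L₀ by Dx.
L = (2 + 34·x)·Dx^2 + (1 + 2·x + 17·x^2)·Dx^3  (order 3).
h: a_k = 0, 0, 8, -16/3, -52/3, 48, 808/15, -9776/21, …
ICs: h(0) = 0, h′(0) = 0, h′′(0) = 16.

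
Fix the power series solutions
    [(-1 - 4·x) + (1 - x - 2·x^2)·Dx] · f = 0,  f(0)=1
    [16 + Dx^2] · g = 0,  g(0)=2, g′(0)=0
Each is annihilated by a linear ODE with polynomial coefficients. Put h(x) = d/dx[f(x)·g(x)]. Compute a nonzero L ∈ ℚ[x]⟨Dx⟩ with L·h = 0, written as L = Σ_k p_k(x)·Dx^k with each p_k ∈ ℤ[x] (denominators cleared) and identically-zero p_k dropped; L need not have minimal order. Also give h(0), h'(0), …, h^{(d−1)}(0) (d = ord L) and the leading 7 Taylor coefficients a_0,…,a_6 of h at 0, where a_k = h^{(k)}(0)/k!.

L = (4 - 128·x - 192·x^2 + 256·x^3 + 256·x^4) + (-5 - 12·x + 48·x^2 + 64·x^3)·Dx + (3 - 7·x - 10·x^2 + 16·x^3 + 16·x^4)·Dx^2  (order 2).
h: a_k = 2, -20, -18, -56/3, -250/3, -3364/15, -22274/45, …
ICs: h(0) = 2, h′(0) = -20.

f: a_k = 1, 1, 3, 5, 11, 21, 43, …
g: a_k = 2, 0, -16, 0, 64/3, 0, -512/45, …
Sym-product of L_f,L_g gives L₀ (≤ ord 2).
h=h₀': d/dx-closure on L₀ ⇒ L.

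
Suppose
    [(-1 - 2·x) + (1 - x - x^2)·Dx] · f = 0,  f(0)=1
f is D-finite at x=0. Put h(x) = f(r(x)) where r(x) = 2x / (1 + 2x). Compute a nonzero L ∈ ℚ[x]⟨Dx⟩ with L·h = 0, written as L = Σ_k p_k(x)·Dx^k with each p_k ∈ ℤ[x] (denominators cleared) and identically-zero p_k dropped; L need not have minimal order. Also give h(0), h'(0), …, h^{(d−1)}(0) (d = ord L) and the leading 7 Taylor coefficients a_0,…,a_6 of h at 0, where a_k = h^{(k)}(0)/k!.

L = (2 + 12·x) + (-1 - 4·x + 8·x^3)·Dx  (order 1).
h: a_k = 1, 2, 4, 0, 16, -32, 128, …
ICs: h(0) = 1.

f: a_k = 1, 1, 2, 3, 5, 8, 13, …
Substitute x→r, Dx→(1/r')Dx; clear ⇒ L₀.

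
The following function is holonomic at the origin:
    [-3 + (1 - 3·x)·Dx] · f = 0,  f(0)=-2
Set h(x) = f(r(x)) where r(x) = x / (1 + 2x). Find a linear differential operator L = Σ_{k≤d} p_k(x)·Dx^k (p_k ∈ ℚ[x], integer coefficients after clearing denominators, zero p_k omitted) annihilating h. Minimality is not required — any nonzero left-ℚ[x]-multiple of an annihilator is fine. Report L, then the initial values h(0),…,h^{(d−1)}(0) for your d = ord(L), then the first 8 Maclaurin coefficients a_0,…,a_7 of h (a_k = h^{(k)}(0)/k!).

L = 3 + (-1 - x + 2·x^2)·Dx  (order 1).
h: a_k = -2, -6, -6, -6, -6, -6, -6, -6, …
ICs: h(0) = -2.

f: a_k = -2, -6, -18, -54, -162, -486, -1458, -4374, …
h₀=f(r): pull back L_f along r ⇒ L₀.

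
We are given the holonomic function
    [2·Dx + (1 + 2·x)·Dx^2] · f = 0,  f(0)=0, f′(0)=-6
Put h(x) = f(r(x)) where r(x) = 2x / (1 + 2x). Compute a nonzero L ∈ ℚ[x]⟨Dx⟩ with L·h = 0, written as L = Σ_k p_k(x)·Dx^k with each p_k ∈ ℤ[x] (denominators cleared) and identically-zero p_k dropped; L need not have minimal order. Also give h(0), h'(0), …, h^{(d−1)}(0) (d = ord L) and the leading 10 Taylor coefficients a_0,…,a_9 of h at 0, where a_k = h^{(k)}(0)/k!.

f: a_k = 0, -6, 6, -8, 12, -96/5, 32, -384/7, 96, -512/3, …
h₀=f(r): pull back L_f along r ⇒ L₀.
L = (8 + 24·x)·Dx + (1 + 8·x + 12·x^2)·Dx^2  (order 2).
h: a_k = 0, -12, 48, -208, 960, -23232/5, 23296, -839424/7, 629760, -10077184/3, …
ICs: h(0) = 0, h′(0) = -12.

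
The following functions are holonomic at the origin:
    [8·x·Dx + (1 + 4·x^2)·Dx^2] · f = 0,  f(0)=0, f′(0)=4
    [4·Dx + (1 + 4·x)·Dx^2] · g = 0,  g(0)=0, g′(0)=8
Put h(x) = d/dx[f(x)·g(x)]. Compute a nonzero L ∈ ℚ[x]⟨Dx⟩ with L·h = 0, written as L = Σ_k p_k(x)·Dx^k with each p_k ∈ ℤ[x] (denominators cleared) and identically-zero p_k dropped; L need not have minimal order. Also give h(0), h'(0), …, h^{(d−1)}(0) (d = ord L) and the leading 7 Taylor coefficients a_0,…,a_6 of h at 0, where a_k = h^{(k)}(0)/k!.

f: a_k = 0, 4, 0, -16/3, 0, 64/5, 0, …
g: a_k = 0, 8, -16, 128/3, -128, 2048/5, -4096/3, …
Product ⇒ symmetric product L₀, ord ≤ 4.
h₀' ⇒ L via d/dx closure of L₀.
L = (96 + 640·x + 1408·x^2 + 7680·x^3 + 15360·x^4 + 26624·x^5 + 8192·x^7) + (24 + 320·x + 2656·x^2 + 9728·x^3 + 28160·x^4 + 47616·x^5 + 71680·x^6 + 6144·x^7 + 28672·x^8)·Dx + (12 + 104·x + 672·x^2 + 2976·x^3 + 8256·x^4 + 18048·x^5 + 24576·x^6 + 35328·x^7 + 6144·x^8 + 16384·x^9)·Dx^2 + (1 + 12·x + 68·x^2 + 256·x^3 + 696·x^4 + 1536·x^5 + 2688·x^6 + 3072·x^7 + 4224·x^8 + 1024·x^9 + 2048·x^10)·Dx^3  (order 3).
h: a_k = 0, 64, -192, 512, -6400/3, 136192/15, -523264/15, …
ICs: h(0) = 0, h′(0) = 64, h′′(0) = -384.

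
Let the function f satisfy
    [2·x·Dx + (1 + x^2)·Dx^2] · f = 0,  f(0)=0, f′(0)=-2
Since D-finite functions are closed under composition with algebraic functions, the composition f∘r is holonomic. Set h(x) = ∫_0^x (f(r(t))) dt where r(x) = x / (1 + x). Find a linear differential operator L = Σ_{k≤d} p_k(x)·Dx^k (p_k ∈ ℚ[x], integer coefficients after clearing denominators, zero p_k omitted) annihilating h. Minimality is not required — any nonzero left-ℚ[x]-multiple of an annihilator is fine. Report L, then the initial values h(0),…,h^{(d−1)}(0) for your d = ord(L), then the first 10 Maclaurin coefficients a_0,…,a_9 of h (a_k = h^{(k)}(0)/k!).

L = (2 + 4·x)·Dx^2 + (1 + 2·x + 2·x^2)·Dx^3  (order 3).
h: a_k = 0, 0, -1, 2/3, -1/3, 0, 4/15, -8/21, 2/7, 0, …
ICs: h(0) = 0, h′(0) = 0, h′′(0) = -2.

f: a_k = 0, -2, 0, 2/3, 0, -2/5, 0, 2/7, 0, -2/9, …
h₀=f(r): pull back L_f along r ⇒ L₀.
Integrate: L := L₀·Dx.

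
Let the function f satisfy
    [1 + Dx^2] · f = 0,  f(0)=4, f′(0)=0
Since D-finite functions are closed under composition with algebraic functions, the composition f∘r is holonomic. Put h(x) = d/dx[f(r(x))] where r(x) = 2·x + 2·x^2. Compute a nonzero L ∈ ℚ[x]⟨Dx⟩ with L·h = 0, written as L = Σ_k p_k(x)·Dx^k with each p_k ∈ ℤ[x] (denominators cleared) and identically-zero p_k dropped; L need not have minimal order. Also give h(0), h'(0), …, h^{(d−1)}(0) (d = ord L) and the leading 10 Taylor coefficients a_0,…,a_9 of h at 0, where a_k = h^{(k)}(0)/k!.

f: a_k = 4, 0, -2, 0, 1/6, 0, -1/180, 0, 1/10080, 0, …
f∘r: x↦r, Dx↦Dx/r' in L_f ⇒ L₀.
Derive L from L₀ (diff closure).
L = (16 + 32·x + 96·x^2 + 128·x^3 + 64·x^4) + (-6 - 12·x)·Dx + (1 + 4·x + 4·x^2)·Dx^2  (order 2).
h: a_k = 0, -16, -48, -64/3, 160/3, 1408/15, 896/15, -6656/315, -2176/35, -131072/2835, …
ICs: h(0) = 0, h′(0) = -16.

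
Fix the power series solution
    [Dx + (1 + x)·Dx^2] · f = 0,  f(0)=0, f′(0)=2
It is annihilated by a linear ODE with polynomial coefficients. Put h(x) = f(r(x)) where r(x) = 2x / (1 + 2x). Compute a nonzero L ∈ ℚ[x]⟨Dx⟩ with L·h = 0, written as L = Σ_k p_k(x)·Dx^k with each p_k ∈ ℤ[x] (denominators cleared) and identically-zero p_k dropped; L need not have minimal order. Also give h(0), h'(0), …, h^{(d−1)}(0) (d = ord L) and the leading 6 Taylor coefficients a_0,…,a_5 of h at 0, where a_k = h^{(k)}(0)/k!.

f: a_k = 0, 2, -1, 2/3, -1/2, 2/5, …
Substitute x→r, Dx→(1/r')Dx; clear ⇒ L₀.
L = (6 + 16·x)·Dx + (1 + 6·x + 8·x^2)·Dx^2  (order 2).
h: a_k = 0, 4, -12, 112/3, -120, 1984/5, …
ICs: h(0) = 0, h′(0) = 4.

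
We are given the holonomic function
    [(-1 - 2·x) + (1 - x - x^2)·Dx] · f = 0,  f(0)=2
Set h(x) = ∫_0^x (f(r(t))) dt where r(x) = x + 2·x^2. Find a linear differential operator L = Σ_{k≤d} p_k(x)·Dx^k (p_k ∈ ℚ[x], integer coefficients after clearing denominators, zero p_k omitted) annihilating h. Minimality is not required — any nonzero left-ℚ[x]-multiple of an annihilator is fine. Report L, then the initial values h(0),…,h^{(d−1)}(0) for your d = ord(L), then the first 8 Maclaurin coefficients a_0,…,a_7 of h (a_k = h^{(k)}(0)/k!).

f: a_k = 2, 2, 4, 6, 10, 16, 26, 42, …
Change of var in L_f (x↦r) gives L₀.
Integrate: L := L₀·Dx.
L = (1 + 6·x + 12·x^2 + 16·x^3)·Dx + (-1 + x + 3·x^2 + 4·x^3 + 4·x^4)·Dx^2  (order 2).
h: a_k = 0, 2, 1, 8/3, 11/2, 62/5, 28, 474/7, …
ICs: h(0) = 0, h′(0) = 2.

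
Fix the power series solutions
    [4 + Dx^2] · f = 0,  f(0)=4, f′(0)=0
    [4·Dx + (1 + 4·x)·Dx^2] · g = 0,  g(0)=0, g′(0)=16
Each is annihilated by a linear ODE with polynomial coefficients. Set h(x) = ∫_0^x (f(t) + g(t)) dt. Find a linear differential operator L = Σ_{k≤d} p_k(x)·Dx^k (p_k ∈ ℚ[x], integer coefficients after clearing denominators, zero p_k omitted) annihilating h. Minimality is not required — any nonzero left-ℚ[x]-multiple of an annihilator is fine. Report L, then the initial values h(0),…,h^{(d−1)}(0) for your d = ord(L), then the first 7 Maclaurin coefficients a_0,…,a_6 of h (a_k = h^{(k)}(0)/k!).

f: a_k = 4, 0, -8, 0, 8/3, 0, -16/45, …
g: a_k = 0, 16, -32, 256/3, -256, 4096/5, -8192/3, …
Weyl lclm of L_f,L_g ⇒ L₀ (ord ≤ 4).
∫: right-multiply L₀ by Dx.
L = (400 + 128·x + 256·x^2)·Dx^2 + (36 + 176·x + 192·x^2 + 256·x^3)·Dx^3 + (100 + 32·x + 64·x^2)·Dx^4 + (9 + 44·x + 48·x^2 + 64·x^3)·Dx^5  (order 5).
h: a_k = 0, 4, 8, -40/3, 64/3, -152/3, 2048/15, …
ICs: h(0) = 0, h′(0) = 4, h′′(0) = 16, h′′′(0) = -80, h′′′′(0) = 512.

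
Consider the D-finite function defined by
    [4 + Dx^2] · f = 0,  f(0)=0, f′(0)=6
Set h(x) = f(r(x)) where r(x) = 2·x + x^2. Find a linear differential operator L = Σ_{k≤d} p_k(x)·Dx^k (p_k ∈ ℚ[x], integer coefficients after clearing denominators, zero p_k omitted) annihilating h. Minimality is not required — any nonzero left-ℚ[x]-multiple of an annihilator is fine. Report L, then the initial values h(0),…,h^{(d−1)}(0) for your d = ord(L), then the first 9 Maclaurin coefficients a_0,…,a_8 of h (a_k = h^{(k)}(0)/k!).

L = (16 + 48·x + 48·x^2 + 16·x^3) - Dx + (1 + x)·Dx^2  (order 2).
h: a_k = 0, 12, 6, -32, -48, 8/5, 60, 5696/105, -32/15, …
ICs: h(0) = 0, h′(0) = 12.

f: a_k = 0, 6, 0, -4, 0, 4/5, 0, -8/105, 0, …
Substitute x→r, Dx→(1/r')Dx; clear ⇒ L₀.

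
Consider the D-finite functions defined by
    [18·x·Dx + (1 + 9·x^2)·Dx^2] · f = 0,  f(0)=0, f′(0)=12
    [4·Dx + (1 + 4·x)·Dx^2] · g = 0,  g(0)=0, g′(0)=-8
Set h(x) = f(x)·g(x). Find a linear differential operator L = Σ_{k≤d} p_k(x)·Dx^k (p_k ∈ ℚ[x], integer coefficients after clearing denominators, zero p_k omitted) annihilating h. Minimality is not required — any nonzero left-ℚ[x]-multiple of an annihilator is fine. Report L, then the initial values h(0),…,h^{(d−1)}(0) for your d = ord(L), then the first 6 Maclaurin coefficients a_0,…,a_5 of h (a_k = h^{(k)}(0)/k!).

f: a_k = 0, 12, 0, -36, 0, 972/5, …
g: a_k = 0, -8, 16, -128/3, 128, -2048/5, …
h₀=f·g: eliminate ⇒ L₀, order ≤ 2·2.
L = (2448 + 17280·x + 76464·x^2 + 518400·x^3 + 1399680·x^4 + 2426112·x^5 + 1679616·x^7)·Dx + (452 + 10800·x + 98028·x^2 + 491184·x^3 + 1840320·x^4 + 4339008·x^5 + 6531840·x^6 + 1259712·x^7 + 5878656·x^8)·Dx^2 + (136 + 1912·x + 18576·x^2 + 103608·x^3 + 389448·x^4 + 1100304·x^5 + 2239488·x^6 + 3277584·x^7 + 1259712·x^8 + 3359232·x^9)·Dx^3 + (13 + 176·x + 1234·x^2 + 6048·x^3 + 22833·x^4 + 68688·x^5 + 154224·x^6 + 279936·x^7 + 399492·x^8 + 209952·x^9 + 419904·x^10)·Dx^4  (order 4).
h: a_k = 0, 0, -96, 192, -224, 960, …
ICs: h(0) = 0, h′(0) = 0, h′′(0) = -192, h′′′(0) = 1152.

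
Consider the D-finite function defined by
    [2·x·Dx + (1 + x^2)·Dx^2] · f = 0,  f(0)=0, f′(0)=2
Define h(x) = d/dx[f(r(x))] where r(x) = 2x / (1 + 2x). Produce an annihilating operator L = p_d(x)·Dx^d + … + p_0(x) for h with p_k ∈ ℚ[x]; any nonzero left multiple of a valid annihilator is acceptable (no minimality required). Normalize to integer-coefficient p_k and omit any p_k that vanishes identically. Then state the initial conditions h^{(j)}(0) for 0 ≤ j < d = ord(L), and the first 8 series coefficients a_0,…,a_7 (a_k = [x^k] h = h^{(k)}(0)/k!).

L = (4 + 16·x) + (1 + 4·x + 8·x^2)·Dx  (order 1).
h: a_k = 4, -16, 32, 0, -256, 1024, -2048, 0, …
ICs: h(0) = 4.

f: a_k = 0, 2, 0, -2/3, 0, 2/5, 0, -2/7, …
Substitute x→r, Dx→(1/r')Dx; clear ⇒ L₀.
h=h₀': d/dx-closure on L₀ ⇒ L.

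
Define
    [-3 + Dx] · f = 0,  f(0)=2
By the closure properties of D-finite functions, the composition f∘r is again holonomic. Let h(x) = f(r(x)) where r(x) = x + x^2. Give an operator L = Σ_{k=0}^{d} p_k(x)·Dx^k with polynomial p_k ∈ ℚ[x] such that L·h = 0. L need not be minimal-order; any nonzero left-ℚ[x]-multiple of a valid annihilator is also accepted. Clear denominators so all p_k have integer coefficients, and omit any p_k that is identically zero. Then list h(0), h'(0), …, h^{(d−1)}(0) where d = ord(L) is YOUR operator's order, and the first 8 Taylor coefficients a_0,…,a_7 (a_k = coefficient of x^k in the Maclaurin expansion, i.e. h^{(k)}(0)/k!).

f: a_k = 2, 6, 9, 9, 27/4, 81/20, 81/40, 243/280, …
Substitute x→r, Dx→(1/r')Dx; clear ⇒ L₀.
L = (-3 - 6·x) + Dx  (order 1).
h: a_k = 2, 6, 15, 27, 171/4, 1161/20, 2871/40, 4509/56, …
ICs: h(0) = 2.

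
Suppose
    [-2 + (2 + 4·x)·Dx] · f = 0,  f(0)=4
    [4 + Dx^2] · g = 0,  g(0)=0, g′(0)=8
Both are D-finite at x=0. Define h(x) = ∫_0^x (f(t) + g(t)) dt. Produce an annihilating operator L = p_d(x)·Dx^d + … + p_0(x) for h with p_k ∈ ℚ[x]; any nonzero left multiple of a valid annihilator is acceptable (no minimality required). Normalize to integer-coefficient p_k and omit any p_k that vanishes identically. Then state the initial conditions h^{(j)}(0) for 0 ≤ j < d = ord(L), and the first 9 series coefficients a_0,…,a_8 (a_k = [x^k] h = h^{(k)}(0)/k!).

f: a_k = 4, 4, -2, 2, -5/2, 7/2, -21/4, 33/4, -429/32, …
g: a_k = 0, 8, 0, -16/3, 0, 16/15, 0, -32/315, 0, …
Sum ⇒ L₀ = lclm(L_f,L_g) in ℚ(x)⟨Dx⟩.
h=∫₀ˣh₀: take L = L₀·Dx.
L = (-28 - 64·x - 64·x^2)·Dx + (12 + 88·x + 192·x^2 + 128·x^3)·Dx^2 + (-7 - 16·x - 16·x^2)·Dx^3 + (3 + 22·x + 48·x^2 + 32·x^3)·Dx^4  (order 4).
h: a_k = 0, 4, 6, -2/3, -5/6, -1/2, 137/180, -3/4, 10267/10080, …
ICs: h(0) = 0, h′(0) = 4, h′′(0) = 12, h′′′(0) = -4.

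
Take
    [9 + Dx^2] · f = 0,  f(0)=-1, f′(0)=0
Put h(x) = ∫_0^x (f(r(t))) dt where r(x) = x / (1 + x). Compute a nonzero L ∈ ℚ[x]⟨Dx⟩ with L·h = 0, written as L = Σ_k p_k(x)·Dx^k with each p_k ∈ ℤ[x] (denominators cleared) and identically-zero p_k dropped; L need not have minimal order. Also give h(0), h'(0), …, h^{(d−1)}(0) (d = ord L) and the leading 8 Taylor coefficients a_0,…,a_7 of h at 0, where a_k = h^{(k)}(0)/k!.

L = 9·Dx + (2 + 6·x + 6·x^2 + 2·x^3)·Dx^2 + (1 + 4·x + 6·x^2 + 4·x^3 + x^4)·Dx^3  (order 3).
h: a_k = 0, -1, 0, 3/2, -9/4, 81/40, -3/4, -117/80, …
ICs: h(0) = 0, h′(0) = -1, h′′(0) = 0.

f: a_k = -1, 0, 9/2, 0, -27/8, 0, 81/80, 0, …
h₀=f(r): pull back L_f along r ⇒ L₀.
∫: right-multiply L₀ by Dx.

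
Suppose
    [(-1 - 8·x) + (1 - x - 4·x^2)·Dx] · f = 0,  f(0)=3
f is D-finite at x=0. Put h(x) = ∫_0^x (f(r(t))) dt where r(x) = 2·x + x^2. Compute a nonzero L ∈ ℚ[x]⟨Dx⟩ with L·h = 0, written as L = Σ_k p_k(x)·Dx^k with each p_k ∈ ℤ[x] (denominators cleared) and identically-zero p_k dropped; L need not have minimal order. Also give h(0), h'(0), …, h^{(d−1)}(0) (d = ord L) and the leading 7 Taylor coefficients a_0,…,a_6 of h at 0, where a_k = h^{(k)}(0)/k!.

L = (2 + 34·x + 48·x^2 + 16·x^3)·Dx + (-1 + 2·x + 17·x^2 + 16·x^3 + 4·x^4)·Dx^2  (order 2).
h: a_k = 0, 3, 3, 21, 69, 1731/5, 1531, …
ICs: h(0) = 0, h′(0) = 3.

f: a_k = 3, 3, 15, 27, 87, 195, 543, …
L₀ from L_f via x↦r, Dx↦r'^{-1}Dx.
∫: right-multiply L₀ by Dx.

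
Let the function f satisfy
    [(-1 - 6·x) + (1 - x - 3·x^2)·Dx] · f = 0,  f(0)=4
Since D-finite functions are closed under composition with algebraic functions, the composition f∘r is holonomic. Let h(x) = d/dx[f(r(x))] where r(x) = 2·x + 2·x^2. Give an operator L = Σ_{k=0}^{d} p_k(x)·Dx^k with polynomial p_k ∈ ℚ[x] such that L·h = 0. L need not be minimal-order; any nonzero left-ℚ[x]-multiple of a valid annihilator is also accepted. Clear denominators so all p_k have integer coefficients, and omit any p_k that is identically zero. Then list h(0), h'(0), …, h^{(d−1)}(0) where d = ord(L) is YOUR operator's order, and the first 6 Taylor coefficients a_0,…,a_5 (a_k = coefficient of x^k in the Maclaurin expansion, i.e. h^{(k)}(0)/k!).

L = (18 + 156·x + 804·x^2 + 2736·x^3 + 4968·x^4 + 4320·x^5 + 1440·x^6) + (-1 - 12·x + 6·x^2 + 268·x^3 + 900·x^4 + 1368·x^5 + 1008·x^6 + 288·x^7)·Dx  (order 1).
h: a_k = 8, 144, 1056, 7808, 53280, 347712, …
ICs: h(0) = 8.

f: a_k = 4, 4, 16, 28, 76, 160, …
h₀=f(r): pull back L_f along r ⇒ L₀.
h=h₀': d/dx-closure on L₀ ⇒ L.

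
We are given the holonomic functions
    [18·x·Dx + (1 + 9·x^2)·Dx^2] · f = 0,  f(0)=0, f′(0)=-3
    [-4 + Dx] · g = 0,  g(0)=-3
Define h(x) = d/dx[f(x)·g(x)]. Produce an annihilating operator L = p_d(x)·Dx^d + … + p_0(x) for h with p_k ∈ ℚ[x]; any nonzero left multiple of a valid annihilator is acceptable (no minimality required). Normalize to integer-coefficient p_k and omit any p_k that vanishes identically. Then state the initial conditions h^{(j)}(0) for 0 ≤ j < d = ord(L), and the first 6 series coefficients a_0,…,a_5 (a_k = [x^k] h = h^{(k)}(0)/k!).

f: a_k = 0, -3, 0, 9, 0, -243/5, …
g: a_k = -3, -12, -24, -32, -32, -128/5, …
Sym-product of L_f,L_g gives L₀ (≤ ord 2).
Derive L from L₀ (diff closure).
L = (-4 - 288·x + 1548·x^2 - 2592·x^3 + 2592·x^4) + (-7 + 108·x - 531·x^2 + 972·x^3 - 1296·x^4)·Dx + (2 - 9·x + 36·x^2 - 81·x^3 + 162·x^4)·Dx^2  (order 2).
h: a_k = 9, 72, 135, -48, 129, 2232, …
ICs: h(0) = 9, h′(0) = 72.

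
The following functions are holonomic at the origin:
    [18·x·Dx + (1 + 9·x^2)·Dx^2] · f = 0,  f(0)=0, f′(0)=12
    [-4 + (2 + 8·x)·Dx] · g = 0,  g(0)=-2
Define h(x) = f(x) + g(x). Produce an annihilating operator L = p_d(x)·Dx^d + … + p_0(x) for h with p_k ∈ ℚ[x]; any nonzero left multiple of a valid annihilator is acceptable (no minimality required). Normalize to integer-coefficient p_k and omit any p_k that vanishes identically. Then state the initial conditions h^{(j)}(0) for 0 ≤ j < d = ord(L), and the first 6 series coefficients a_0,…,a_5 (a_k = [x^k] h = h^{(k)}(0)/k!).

L = (-36 - 360·x + 972·x^2 + 1944·x^3)·Dx + (-30 - 144·x - 18·x^2 + 3888·x^3 + 6804·x^4)·Dx^2 + (-2 + 10·x + 108·x^2 + 306·x^3 + 1134·x^4 + 1944·x^5)·Dx^3  (order 3).
h: a_k = -2, 8, 4, -44, 20, 692/5, …
ICs: h(0) = -2, h′(0) = 8, h′′(0) = 8.

f: a_k = 0, 12, 0, -36, 0, 972/5, …
g: a_k = -2, -4, 4, -8, 20, -56, …
Sum ⇒ L₀ = lclm(L_f,L_g) in ℚ(x)⟨Dx⟩.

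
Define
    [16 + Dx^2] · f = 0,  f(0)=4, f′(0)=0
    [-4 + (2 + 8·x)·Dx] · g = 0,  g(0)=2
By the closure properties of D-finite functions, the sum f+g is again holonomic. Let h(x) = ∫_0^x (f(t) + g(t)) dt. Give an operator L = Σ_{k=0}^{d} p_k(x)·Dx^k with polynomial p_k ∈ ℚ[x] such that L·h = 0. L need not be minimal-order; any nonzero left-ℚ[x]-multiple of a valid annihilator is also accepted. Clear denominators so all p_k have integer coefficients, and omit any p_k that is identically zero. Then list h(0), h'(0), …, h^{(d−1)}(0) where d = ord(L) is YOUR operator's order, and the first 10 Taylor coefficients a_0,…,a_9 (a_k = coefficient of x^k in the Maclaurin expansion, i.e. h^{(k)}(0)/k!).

f: a_k = 4, 0, -32, 0, 128/3, 0, -1024/45, 0, 2048/315, 0, …
g: a_k = 2, 4, -4, 8, -20, 56, -168, 528, -1716, 5720, …
f+g: L₀ = lclm(L_f,L_g), ord ≤ 2+1.
h=∫h₀ ⇒ L = L₀·Dx.
L = (-224 - 1024·x - 2048·x^2)·Dx + (48 + 704·x + 3072·x^2 + 4096·x^3)·Dx^2 + (-14 - 64·x - 128·x^2)·Dx^3 + (3 + 44·x + 192·x^2 + 256·x^3)·Dx^4  (order 4).
h: a_k = 0, 6, 2, -12, 2, 68/15, 28/3, -8584/315, 66, -538492/2835, …
ICs: h(0) = 0, h′(0) = 6, h′′(0) = 4, h′′′(0) = -72.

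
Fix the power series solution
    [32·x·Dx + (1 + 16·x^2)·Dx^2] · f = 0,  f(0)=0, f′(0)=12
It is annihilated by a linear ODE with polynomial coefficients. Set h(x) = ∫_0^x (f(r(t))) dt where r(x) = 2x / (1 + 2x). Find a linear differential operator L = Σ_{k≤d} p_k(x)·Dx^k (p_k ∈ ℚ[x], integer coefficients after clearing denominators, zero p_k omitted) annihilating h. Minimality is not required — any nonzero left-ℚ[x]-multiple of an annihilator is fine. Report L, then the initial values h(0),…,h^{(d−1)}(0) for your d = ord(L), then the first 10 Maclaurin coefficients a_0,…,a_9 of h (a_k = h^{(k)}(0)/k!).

f: a_k = 0, 12, 0, -64, 0, 3072/5, 0, -49152/7, 0, 262144/3, …
L₀ from L_f via x↦r, Dx↦r'^{-1}Dx.
Integrate: L := L₀·Dx.
L = (4 + 136·x)·Dx^2 + (1 + 4·x + 68·x^2)·Dx^3  (order 3).
h: a_k = 0, 0, 12, -16, -104, 576, 6464/5, -156416/7, 139584/7, 824320, …
ICs: h(0) = 0, h′(0) = 0, h′′(0) = 24.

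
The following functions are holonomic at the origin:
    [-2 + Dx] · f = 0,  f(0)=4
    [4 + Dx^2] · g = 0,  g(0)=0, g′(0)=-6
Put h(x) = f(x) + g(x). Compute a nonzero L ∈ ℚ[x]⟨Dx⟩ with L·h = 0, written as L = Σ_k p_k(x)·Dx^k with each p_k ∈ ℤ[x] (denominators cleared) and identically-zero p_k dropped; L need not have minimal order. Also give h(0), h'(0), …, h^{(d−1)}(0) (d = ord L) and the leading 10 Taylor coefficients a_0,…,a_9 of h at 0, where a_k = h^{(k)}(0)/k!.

f: a_k = 4, 8, 8, 16/3, 8/3, 16/15, 16/45, 32/315, 8/315, 16/2835, …
g: a_k = 0, -6, 0, 4, 0, -4/5, 0, 8/105, 0, -4/945, …
Weyl lclm of L_f,L_g ⇒ L₀ (ord ≤ 3).
L = -8 + 4·Dx - 2·Dx^2 + Dx^3  (order 3).
h: a_k = 4, 2, 8, 28/3, 8/3, 4/15, 16/45, 8/45, 8/315, 4/2835, …
ICs: h(0) = 4, h′(0) = 2, h′′(0) = 16.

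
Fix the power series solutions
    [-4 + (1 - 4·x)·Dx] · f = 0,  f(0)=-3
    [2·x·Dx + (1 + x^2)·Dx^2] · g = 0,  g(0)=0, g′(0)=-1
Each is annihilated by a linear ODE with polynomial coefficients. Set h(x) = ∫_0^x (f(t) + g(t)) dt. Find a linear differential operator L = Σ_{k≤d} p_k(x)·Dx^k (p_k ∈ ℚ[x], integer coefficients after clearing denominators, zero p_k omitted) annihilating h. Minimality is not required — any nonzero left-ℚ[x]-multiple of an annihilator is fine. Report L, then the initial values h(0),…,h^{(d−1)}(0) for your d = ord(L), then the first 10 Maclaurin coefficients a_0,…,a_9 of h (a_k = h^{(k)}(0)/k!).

L = (-8 + 128·x + 24·x^2)·Dx^2 + (49 - 8·x + 109·x^2 + 24·x^3)·Dx^3 + (-4 + 15·x + 15·x^3 + 4·x^4)·Dx^4  (order 4).
h: a_k = 0, -3, -13/2, -16, -575/12, -768/5, -15361/30, -12288/7, -344063/56, -65536/3, …
ICs: h(0) = 0, h′(0) = -3, h′′(0) = -13, h′′′(0) = -96.

f: a_k = -3, -12, -48, -192, -768, -3072, -12288, -49152, -196608, -786432, …
g: a_k = 0, -1, 0, 1/3, 0, -1/5, 0, 1/7, 0, -1/9, …
Sum ⇒ L₀ = lclm(L_f,L_g) in ℚ(x)⟨Dx⟩.
∫: right-multiply L₀ by Dx.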